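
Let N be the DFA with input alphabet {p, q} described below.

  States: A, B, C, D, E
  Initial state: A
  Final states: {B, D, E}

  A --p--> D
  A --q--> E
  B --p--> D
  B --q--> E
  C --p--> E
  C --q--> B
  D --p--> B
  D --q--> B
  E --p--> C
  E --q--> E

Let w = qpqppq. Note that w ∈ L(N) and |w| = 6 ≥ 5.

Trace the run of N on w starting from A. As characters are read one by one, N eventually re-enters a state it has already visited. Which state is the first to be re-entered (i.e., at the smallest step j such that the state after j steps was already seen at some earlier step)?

B

State sequence: A -q-> E -p-> C -q-> B -p-> D -p-> B -q-> E
First repeat at step 5: B was already visited.

The earliest repeat is at step j = 5: N is in B, which it already visited at step i = 3.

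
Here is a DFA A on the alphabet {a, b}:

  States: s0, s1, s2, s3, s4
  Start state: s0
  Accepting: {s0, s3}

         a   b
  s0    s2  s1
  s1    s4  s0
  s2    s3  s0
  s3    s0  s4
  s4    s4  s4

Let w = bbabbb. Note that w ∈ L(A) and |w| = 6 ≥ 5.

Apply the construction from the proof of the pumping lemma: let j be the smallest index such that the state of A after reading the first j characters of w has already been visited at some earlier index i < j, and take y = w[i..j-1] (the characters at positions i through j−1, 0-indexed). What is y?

State sequence: s0 -b-> s1 -b-> s0 -a-> s2 -b-> s0 -b-> s1 -b-> s0
First repeat at step 2: s0 was already visited.

So i = 0, j = 2, giving x = w[0:0] = ε, y = w[0:2] = bb, z = w[2:6] = abbb.
Check: |xy| = 2 ≤ 5 and |y| = 2 ≥ 1. Reading y takes A from s0 back to s0, so every xyⁱz is accepted.

bb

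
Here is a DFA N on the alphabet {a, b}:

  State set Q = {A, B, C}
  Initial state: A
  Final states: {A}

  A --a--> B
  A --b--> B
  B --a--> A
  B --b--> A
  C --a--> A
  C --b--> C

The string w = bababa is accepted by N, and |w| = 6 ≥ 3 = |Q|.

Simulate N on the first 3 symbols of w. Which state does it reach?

B

Run of N on the first 3 characters of w = b a b:
  step 0: A  (start)
  step 1: B  (read b: A→B)
  step 2: A  (read a: B→A)
  step 3: B  (read b: A→B)

After reading 3 characters, N is in state B.
(This kind of state-tracing is the core of the pumping-lemma construction: with 3 states, pigeonhole forces a repeat within the first 3 steps.)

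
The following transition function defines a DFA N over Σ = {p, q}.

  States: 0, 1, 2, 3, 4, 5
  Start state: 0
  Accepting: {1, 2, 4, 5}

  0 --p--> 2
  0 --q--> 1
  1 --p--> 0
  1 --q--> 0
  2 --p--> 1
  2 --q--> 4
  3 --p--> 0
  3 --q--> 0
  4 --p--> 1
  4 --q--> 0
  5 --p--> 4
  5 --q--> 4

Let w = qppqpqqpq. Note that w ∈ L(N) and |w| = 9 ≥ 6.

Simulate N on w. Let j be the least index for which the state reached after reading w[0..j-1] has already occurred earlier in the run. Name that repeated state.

0

Run of N on w = q p p q p q q p q:
  step 0: 0  (start)
  step 1: 1  (read q: 0→1)
  step 2: 0  (read p: 1→0)   ← first repeat (0 seen earlier)
  step 3: 2  (read p: 0→2)
  step 4: 4  (read q: 2→4)
  step 5: 1  (read p: 4→1)
  step 6: 0  (read q: 1→0)
  step 7: 1  (read q: 0→1)
  step 8: 0  (read p: 1→0)
  step 9: 1  (read q: 0→1)

The earliest repeat is at step j = 2: N is in 0, which it already visited at step i = 0.
The DFA has 6 states, so the proof of the pumping lemma guarantees a repeated state among the first 6+1 visited; the segment between the two visits is the pumpable y.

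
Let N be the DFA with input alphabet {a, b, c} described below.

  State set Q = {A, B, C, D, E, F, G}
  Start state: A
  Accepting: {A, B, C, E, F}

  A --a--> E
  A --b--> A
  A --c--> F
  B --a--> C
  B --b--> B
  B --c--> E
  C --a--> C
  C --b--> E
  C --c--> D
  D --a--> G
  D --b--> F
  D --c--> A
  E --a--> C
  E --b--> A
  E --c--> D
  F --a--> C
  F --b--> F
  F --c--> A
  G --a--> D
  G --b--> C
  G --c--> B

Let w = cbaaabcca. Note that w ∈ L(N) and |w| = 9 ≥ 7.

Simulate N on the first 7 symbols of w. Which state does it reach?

D

State sequence: A -c-> F -b-> F -a-> C -a-> C -a-> C -b-> E -c-> D

After reading 7 characters, N is in state D.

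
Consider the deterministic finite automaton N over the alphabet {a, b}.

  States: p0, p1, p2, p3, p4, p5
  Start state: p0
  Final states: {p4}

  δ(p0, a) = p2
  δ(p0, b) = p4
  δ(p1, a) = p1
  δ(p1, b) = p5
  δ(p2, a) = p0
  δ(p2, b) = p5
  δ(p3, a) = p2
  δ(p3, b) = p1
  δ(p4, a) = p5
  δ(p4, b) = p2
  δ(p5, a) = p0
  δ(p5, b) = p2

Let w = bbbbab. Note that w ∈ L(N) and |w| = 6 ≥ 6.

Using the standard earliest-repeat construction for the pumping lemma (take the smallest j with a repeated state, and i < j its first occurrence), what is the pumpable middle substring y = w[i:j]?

bb

Run of N on w = b b b b a b:
  step 0: p0  (start)
  step 1: p4  (read b: p0→p4)
  step 2: p2  (read b: p4→p2)
  step 3: p5  (read b: p2→p5)
  step 4: p2  (read b: p5→p2)   ← first repeat (p2 seen earlier)
  step 5: p0  (read a: p2→p0)
  step 6: p4  (read b: p0→p4)

So i = 2, j = 4, giving x = w[0:2] = bb, y = w[2:4] = bb, z = w[4:6] = ab.
Check: |xy| = 4 ≤ 6 and |y| = 2 ≥ 1. Reading y takes N from p2 back to p2, so every xyⁱz is accepted.
With |Q| = 6, pigeonhole forces a state repeat no later than step 6; the substring read between the first and second visits to that state can be pumped.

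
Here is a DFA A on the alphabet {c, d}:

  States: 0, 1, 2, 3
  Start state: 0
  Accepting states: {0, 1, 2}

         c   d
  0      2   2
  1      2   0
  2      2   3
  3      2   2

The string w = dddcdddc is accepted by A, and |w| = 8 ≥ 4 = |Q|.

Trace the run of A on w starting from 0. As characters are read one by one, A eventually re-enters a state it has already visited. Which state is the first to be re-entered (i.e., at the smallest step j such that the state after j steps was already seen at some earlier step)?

2

Run of A on w = d d d c d d d c:
  step 0: 0  (start)
  step 1: 2  (read d: 0→2)
  step 2: 3  (read d: 2→3)
  step 3: 2  (read d: 3→2)   ← first repeat (2 seen earlier)
  step 4: 2  (read c: 2→2)
  step 5: 3  (read d: 2→3)
  step 6: 2  (read d: 3→2)
  step 7: 3  (read d: 2→3)
  step 8: 2  (read c: 3→2)

The earliest repeat is at step j = 3: A is in 2, which it already visited at step i = 1.
Since A has 4 states, any run of length ≥ 4 visits 4+1 states, so by pigeonhole some state repeats within the first 4 steps — that repeat gives the pumpable loop.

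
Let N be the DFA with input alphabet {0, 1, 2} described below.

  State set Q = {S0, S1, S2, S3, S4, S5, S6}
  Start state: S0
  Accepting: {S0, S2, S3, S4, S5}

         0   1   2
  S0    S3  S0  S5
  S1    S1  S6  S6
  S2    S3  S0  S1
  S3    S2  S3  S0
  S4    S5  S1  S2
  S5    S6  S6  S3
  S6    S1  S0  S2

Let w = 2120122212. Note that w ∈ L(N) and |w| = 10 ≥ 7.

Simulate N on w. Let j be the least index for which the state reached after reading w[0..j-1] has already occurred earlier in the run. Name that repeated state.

Run of N on w = 2 1 2 0 1 2 2 2 1 2:
  step 0: S0  (start)
  step 1: S5  (read 2: S0→S5)
  step 2: S6  (read 1: S5→S6)
  step 3: S2  (read 2: S6→S2)
  step 4: S3  (read 0: S2→S3)
  step 5: S3  (read 1: S3→S3)   ← first repeat (S3 seen earlier)
  step 6: S0  (read 2: S3→S0)
  step 7: S5  (read 2: S0→S5)
  step 8: S3  (read 2: S5→S3)
  step 9: S3  (read 1: S3→S3)
  step 10: S0  (read 2: S3→S0)

The earliest repeat is at step j = 5: N is in S3, which it already visited at step i = 4.
With |Q| = 7, pigeonhole forces a state repeat no later than step 7; the substring read between the first and second visits to that state can be pumped.

S3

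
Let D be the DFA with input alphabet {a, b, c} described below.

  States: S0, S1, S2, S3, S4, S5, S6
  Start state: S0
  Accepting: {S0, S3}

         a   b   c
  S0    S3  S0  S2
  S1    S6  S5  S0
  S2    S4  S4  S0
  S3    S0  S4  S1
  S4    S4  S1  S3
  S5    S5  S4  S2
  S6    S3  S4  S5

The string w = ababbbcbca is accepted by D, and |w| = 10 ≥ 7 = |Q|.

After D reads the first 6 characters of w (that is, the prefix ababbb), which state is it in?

Run of D on the first 6 characters of w = a b a b b b:
  step 0: S0  (start)
  step 1: S3  (read a: S0→S3)
  step 2: S4  (read b: S3→S4)
  step 3: S4  (read a: S4→S4)
  step 4: S1  (read b: S4→S1)
  step 5: S5  (read b: S1→S5)
  step 6: S4  (read b: S5→S4)

After reading 6 characters, D is in state S4.
(This kind of state-tracing is the core of the pumping-lemma construction: with 7 states, pigeonhole forces a repeat within the first 7 steps.)

S4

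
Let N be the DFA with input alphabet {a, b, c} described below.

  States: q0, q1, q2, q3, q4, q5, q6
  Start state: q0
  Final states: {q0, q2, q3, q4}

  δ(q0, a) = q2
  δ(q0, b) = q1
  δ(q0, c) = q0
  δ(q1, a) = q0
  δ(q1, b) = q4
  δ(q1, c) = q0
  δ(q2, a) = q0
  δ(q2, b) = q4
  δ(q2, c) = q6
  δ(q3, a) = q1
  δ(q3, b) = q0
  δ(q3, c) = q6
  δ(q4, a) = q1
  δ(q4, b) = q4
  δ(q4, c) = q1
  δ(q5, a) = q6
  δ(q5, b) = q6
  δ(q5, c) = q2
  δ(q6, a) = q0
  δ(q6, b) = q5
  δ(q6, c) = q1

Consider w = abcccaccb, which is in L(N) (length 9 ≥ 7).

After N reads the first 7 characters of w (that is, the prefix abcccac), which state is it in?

q6

State sequence: q0 -a-> q2 -b-> q4 -c-> q1 -c-> q0 -c-> q0 -a-> q2 -c-> q6

After reading 7 characters, N is in state q6.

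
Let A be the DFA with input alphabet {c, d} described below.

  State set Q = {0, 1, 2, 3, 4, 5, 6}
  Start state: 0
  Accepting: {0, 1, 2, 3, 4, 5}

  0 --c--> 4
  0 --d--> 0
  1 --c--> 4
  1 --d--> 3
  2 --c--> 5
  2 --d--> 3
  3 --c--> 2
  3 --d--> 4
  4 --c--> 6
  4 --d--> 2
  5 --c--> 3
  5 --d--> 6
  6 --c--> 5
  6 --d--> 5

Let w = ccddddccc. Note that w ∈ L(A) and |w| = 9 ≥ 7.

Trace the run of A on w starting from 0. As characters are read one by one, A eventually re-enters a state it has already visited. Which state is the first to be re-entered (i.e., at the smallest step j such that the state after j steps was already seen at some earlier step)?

Run of A on w = c c d d d d c c c:
  step 0: 0  (start)
  step 1: 4  (read c: 0→4)
  step 2: 6  (read c: 4→6)
  step 3: 5  (read d: 6→5)
  step 4: 6  (read d: 5→6)   ← first repeat (6 seen earlier)
  step 5: 5  (read d: 6→5)
  step 6: 6  (read d: 5→6)
  step 7: 5  (read c: 6→5)
  step 8: 3  (read c: 5→3)
  step 9: 2  (read c: 3→2)

The earliest repeat is at step j = 4: A is in 6, which it already visited at step i = 2.
The DFA has 7 states, so the proof of the pumping lemma guarantees a repeated state among the first 7+1 visited; the segment between the two visits is the pumpable y.

6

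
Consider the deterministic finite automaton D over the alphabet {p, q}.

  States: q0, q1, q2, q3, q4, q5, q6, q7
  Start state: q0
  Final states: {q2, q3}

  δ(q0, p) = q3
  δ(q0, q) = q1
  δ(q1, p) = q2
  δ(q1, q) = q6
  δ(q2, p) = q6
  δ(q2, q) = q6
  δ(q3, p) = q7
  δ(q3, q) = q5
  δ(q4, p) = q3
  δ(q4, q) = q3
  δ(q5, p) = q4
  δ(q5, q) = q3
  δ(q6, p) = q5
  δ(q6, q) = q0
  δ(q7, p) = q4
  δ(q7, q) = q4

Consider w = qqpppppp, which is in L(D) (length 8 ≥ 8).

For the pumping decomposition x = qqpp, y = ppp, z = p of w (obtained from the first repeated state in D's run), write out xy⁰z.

xy⁰z = xz = qqpp·p = qqppp.
Reading y = ppp takes D from q4 back to q4, so after x the machine is still in q4, and z then leads to the accepting state q3. Hence qqppp ∈ L(D).

qqppp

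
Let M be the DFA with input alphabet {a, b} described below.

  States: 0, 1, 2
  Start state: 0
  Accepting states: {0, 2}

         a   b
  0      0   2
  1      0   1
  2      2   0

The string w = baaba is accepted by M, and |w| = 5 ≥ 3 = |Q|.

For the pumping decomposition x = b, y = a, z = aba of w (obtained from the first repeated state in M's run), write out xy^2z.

baaaba

xy^2z = b·a·a·aba = baaaba.
Reading y = a takes M from 2 back to 2, so after x·y·y the machine is still in 2, and z then leads to the accepting state 0. Hence baaaba ∈ L(M).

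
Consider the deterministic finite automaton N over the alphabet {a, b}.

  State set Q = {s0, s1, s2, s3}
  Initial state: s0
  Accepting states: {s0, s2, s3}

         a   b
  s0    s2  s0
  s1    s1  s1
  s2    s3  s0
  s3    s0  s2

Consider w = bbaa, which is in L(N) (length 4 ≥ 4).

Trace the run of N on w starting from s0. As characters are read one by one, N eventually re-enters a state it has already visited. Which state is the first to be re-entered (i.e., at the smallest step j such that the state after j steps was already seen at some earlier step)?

State sequence: s0 -b-> s0 -b-> s0 -a-> s2 -a-> s3
First repeat at step 1: s0 was already visited.

The earliest repeat is at step j = 1: N is in s0, which it already visited at step i = 0.
Pumping length from the standard proof: p = 4 (the number of states). The repeated state found above gives |xy| = j ≤ 4 and |y| = j − i ≥ 1.

s0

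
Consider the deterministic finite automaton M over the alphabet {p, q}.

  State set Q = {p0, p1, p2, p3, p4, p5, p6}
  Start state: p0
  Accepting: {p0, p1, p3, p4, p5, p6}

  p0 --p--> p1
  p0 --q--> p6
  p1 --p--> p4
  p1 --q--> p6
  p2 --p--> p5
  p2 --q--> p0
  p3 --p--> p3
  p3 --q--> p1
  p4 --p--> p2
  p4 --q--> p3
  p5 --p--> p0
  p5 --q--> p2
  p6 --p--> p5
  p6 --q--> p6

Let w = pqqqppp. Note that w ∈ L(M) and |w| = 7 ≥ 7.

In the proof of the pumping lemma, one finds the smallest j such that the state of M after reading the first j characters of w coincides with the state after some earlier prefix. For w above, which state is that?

p6

State sequence: p0 -p-> p1 -q-> p6 -q-> p6 -q-> p6 -p-> p5 -p-> p0 -p-> p1
First repeat at step 3: p6 was already visited.

The earliest repeat is at step j = 3: M is in p6, which it already visited at step i = 2.
With |Q| = 7, pigeonhole forces a state repeat no later than step 7; the substring read between the first and second visits to that state can be pumped.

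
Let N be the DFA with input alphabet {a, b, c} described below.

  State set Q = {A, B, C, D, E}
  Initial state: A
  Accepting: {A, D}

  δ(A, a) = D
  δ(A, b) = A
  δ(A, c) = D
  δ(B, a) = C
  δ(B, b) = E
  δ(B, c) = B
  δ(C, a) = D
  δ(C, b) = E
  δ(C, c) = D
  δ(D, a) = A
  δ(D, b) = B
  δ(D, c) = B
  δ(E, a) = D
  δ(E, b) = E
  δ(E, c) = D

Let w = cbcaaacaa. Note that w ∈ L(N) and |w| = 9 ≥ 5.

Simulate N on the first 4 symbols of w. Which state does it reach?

C

State sequence: A -c-> D -b-> B -c-> B -a-> C

After reading 4 characters, N is in state C.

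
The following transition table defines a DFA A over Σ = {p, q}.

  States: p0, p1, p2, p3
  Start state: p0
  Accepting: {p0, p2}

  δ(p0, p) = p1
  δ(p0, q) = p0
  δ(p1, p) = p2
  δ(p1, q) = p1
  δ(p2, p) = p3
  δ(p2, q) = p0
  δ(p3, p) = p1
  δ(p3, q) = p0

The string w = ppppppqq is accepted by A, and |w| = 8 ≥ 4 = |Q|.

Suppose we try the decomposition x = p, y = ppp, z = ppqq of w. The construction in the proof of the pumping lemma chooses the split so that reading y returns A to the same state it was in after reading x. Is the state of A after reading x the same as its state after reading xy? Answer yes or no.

yes

State sequence: p0 -p-> p1 -p-> p2 -p-> p3 -p-> p1

After x (step 1): p1. After xy (step 4): p1.
They match, so y = ppp drives A around a cycle from p1 back to itself; pumping y any number of times keeps A in p1 before reading z, and xyⁱz ∈ L(A) for every i ≥ 0.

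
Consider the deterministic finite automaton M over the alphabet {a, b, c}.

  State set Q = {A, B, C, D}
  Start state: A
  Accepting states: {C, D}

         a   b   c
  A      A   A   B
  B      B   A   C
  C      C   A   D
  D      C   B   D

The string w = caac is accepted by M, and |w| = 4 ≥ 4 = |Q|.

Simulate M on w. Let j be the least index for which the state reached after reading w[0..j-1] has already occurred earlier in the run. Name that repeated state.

B

State sequence: A -c-> B -a-> B -a-> B -c-> C
First repeat at step 2: B was already visited.

The earliest repeat is at step j = 2: M is in B, which it already visited at step i = 1.
The DFA has 4 states, so the proof of the pumping lemma guarantees a repeated state among the first 4+1 visited; the segment between the two visits is the pumpable y.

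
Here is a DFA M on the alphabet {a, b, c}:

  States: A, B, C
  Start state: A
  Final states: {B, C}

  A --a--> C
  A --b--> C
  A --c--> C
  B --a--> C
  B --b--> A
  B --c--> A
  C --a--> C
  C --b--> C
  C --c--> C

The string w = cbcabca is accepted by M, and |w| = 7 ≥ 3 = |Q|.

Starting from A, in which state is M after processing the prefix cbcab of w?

C

State sequence: A -c-> C -b-> C -c-> C -a-> C -b-> C

After reading 5 characters, M is in state C.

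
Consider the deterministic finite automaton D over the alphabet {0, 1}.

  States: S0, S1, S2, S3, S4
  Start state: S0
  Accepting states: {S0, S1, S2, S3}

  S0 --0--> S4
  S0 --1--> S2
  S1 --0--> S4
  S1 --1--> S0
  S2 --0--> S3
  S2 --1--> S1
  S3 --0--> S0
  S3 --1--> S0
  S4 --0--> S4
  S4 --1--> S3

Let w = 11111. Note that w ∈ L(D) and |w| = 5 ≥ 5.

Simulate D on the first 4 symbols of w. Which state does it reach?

State sequence: S0 -1-> S2 -1-> S1 -1-> S0 -1-> S2

After reading 4 characters, D is in state S2.

S2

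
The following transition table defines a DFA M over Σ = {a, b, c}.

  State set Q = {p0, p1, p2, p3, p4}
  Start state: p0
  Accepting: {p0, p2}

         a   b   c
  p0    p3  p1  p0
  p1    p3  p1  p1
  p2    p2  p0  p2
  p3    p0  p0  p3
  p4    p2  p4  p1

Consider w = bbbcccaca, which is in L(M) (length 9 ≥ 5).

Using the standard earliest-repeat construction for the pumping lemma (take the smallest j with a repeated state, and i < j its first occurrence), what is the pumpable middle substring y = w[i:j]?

b

State sequence: p0 -b-> p1 -b-> p1 -b-> p1 -c-> p1 -c-> p1 -c-> p1 -a-> p3 -c-> p3 -a-> p0
First repeat at step 2: p1 was already visited.

So i = 1, j = 2, giving x = w[0:1] = b, y = w[1:2] = b, z = w[2:9] = bcccaca.
Check: |xy| = 2 ≤ 5 and |y| = 1 ≥ 1. Reading y takes M from p1 back to p1, so every xyⁱz is accepted.
Pumping length from the standard proof: p = 5 (the number of states). The repeated state found above gives |xy| = j ≤ 5 and |y| = j − i ≥ 1.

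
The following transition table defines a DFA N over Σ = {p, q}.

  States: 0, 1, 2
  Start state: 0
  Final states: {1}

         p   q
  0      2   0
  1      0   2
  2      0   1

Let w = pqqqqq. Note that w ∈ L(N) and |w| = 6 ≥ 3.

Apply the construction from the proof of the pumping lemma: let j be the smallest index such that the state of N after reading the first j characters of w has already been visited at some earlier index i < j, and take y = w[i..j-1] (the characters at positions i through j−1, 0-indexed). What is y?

State sequence: 0 -p-> 2 -q-> 1 -q-> 2 -q-> 1 -q-> 2 -q-> 1
First repeat at step 3: 2 was already visited.

So i = 1, j = 3, giving x = w[0:1] = p, y = w[1:3] = qq, z = w[3:6] = qqq.
Check: |xy| = 3 ≤ 3 and |y| = 2 ≥ 1. Reading y takes N from 2 back to 2, so every xyⁱz is accepted.
Since N has 3 states, any run of length ≥ 3 visits 3+1 states, so by pigeonhole some state repeats within the first 3 steps — that repeat gives the pumpable loop.

qq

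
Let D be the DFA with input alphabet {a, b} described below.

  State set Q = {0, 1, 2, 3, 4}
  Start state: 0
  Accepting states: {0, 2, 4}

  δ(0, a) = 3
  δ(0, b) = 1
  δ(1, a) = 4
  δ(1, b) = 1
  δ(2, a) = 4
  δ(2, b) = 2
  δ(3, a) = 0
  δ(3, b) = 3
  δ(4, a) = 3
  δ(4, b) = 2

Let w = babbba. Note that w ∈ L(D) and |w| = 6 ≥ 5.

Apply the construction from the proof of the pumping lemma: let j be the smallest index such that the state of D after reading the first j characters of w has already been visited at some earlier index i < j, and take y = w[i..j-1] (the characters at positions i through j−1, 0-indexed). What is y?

Run of D on w = b a b b b a:
  step 0: 0  (start)
  step 1: 1  (read b: 0→1)
  step 2: 4  (read a: 1→4)
  step 3: 2  (read b: 4→2)
  step 4: 2  (read b: 2→2)   ← first repeat (2 seen earlier)
  step 5: 2  (read b: 2→2)
  step 6: 4  (read a: 2→4)

So i = 3, j = 4, giving x = w[0:3] = bab, y = w[3:4] = b, z = w[4:6] = ba.
Check: |xy| = 4 ≤ 5 and |y| = 1 ≥ 1. Reading y takes D from 2 back to 2, so every xyⁱz is accepted.
The DFA has 5 states, so the proof of the pumping lemma guarantees a repeated state among the first 5+1 visited; the segment between the two visits is the pumpable y.

b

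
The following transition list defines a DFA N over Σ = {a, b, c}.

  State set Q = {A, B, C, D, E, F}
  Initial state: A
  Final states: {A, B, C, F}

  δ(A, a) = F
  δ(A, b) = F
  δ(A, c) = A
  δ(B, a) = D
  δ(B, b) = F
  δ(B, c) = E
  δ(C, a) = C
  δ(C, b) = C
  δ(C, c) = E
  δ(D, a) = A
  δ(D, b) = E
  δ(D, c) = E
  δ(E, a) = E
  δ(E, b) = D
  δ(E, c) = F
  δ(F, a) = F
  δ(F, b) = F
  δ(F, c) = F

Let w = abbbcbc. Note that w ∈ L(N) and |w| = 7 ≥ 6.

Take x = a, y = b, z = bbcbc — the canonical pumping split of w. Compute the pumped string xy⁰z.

xy⁰z = xz = a·bbcbc = abbcbc.
Reading y = b takes N from F back to F, so after x the machine is still in F, and z then leads to the accepting state F. Hence abbcbc ∈ L(N).

abbcbc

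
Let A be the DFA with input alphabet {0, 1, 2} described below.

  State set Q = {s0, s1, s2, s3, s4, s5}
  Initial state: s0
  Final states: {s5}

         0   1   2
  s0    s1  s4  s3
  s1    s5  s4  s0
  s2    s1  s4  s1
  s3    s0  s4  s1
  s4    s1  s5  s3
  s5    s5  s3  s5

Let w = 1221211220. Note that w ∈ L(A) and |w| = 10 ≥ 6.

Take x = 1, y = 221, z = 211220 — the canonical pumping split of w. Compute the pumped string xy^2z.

1221221211220

xy^2z = 1·221·221·211220 = 1221221211220.
Reading y = 221 takes A from s4 back to s4, so after x·y·y the machine is still in s4, and z then leads to the accepting state s5. Hence 1221221211220 ∈ L(A).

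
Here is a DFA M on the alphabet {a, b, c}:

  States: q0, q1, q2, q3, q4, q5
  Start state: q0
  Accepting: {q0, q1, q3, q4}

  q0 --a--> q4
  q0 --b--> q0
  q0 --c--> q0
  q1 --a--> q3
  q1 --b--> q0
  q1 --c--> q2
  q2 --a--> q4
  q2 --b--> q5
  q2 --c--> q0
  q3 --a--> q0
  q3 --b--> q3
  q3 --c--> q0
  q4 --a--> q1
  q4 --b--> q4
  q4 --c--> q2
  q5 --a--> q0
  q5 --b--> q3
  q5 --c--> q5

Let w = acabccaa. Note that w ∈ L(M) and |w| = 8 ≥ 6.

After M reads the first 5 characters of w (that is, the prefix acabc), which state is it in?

Run of M on the first 5 characters of w = a c a b c:
  step 0: q0  (start)
  step 1: q4  (read a: q0→q4)
  step 2: q2  (read c: q4→q2)
  step 3: q4  (read a: q2→q4)
  step 4: q4  (read b: q4→q4)
  step 5: q2  (read c: q4→q2)

After reading 5 characters, M is in state q2.

q2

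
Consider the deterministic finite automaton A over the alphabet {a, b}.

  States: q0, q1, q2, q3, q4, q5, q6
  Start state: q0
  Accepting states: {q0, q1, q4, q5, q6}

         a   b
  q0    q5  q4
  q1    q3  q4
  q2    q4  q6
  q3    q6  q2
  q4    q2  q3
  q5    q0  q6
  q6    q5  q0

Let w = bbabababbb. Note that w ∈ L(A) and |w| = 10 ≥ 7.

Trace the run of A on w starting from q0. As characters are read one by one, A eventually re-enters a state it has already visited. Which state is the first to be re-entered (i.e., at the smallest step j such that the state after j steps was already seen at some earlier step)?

State sequence: q0 -b-> q4 -b-> q3 -a-> q6 -b-> q0 -a-> q5 -b-> q6 -a-> q5 -b-> q6 -b-> q0 -b-> q4
First repeat at step 4: q0 was already visited.

The earliest repeat is at step j = 4: A is in q0, which it already visited at step i = 0.

q0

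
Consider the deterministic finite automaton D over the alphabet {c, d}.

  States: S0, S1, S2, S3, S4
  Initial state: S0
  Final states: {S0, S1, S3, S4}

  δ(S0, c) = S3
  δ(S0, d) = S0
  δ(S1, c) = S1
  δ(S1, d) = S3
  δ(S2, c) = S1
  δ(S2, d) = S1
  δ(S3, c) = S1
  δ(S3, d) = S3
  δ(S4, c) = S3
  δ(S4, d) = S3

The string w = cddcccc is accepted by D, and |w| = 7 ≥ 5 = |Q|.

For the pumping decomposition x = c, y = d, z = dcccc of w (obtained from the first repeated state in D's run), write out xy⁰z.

cdcccc

xy⁰z = xz = c·dcccc = cdcccc.
Reading y = d takes D from S3 back to S3, so after x the machine is still in S3, and z then leads to the accepting state S1. Hence cdcccc ∈ L(D).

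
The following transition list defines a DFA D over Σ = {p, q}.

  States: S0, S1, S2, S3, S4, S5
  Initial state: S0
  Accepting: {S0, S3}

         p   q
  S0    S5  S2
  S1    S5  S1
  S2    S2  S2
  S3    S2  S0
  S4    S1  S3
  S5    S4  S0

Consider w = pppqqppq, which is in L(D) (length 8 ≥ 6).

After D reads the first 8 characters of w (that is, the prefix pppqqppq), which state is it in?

S3

State sequence: S0 -p-> S5 -p-> S4 -p-> S1 -q-> S1 -q-> S1 -p-> S5 -p-> S4 -q-> S3

After reading 8 characters, D is in state S3.
(This kind of state-tracing is the core of the pumping-lemma construction: with 6 states, pigeonhole forces a repeat within the first 6 steps.)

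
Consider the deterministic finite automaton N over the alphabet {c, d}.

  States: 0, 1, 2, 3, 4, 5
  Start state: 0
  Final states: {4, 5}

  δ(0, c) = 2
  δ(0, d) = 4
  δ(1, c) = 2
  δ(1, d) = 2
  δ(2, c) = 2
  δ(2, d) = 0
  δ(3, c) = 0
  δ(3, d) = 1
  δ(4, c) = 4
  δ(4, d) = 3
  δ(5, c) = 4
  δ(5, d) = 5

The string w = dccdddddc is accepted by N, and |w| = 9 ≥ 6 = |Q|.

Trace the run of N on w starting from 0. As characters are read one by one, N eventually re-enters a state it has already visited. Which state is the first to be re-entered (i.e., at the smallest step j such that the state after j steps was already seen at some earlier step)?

4

State sequence: 0 -d-> 4 -c-> 4 -c-> 4 -d-> 3 -d-> 1 -d-> 2 -d-> 0 -d-> 4 -c-> 4
First repeat at step 2: 4 was already visited.

The earliest repeat is at step j = 2: N is in 4, which it already visited at step i = 1.
Since N has 6 states, any run of length ≥ 6 visits 6+1 states, so by pigeonhole some state repeats within the first 6 steps — that repeat gives the pumpable loop.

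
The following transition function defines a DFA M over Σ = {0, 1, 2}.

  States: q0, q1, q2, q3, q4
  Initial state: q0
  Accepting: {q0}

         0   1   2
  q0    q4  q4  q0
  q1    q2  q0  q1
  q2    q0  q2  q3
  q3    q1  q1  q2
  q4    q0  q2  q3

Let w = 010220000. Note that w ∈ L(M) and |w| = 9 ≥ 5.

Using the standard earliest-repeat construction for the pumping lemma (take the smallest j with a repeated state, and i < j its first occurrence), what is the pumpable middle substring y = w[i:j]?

State sequence: q0 -0-> q4 -1-> q2 -0-> q0 -2-> q0 -2-> q0 -0-> q4 -0-> q0 -0-> q4 -0-> q0
First repeat at step 3: q0 was already visited.

So i = 0, j = 3, giving x = w[0:0] = ε, y = w[0:3] = 010, z = w[3:9] = 220000.
Check: |xy| = 3 ≤ 5 and |y| = 3 ≥ 1. Reading y takes M from q0 back to q0, so every xyⁱz is accepted.
Since M has 5 states, any run of length ≥ 5 visits 5+1 states, so by pigeonhole some state repeats within the first 5 steps — that repeat gives the pumpable loop.

010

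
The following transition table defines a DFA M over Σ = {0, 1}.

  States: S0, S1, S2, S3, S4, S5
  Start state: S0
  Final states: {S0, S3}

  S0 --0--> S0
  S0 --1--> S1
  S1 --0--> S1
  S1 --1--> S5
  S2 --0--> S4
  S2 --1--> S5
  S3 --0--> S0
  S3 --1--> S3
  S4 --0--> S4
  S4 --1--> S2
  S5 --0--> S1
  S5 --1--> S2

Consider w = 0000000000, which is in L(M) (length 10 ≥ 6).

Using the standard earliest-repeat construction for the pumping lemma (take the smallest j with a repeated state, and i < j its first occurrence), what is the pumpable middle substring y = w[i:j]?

0

State sequence: S0 -0-> S0 -0-> S0 -0-> S0 -0-> S0 -0-> S0 -0-> S0 -0-> S0 -0-> S0 -0-> S0 -0-> S0
First repeat at step 1: S0 was already visited.

So i = 0, j = 1, giving x = w[0:0] = ε, y = w[0:1] = 0, z = w[1:10] = 000000000.
Check: |xy| = 1 ≤ 6 and |y| = 1 ≥ 1. Reading y takes M from S0 back to S0, so every xyⁱz is accepted.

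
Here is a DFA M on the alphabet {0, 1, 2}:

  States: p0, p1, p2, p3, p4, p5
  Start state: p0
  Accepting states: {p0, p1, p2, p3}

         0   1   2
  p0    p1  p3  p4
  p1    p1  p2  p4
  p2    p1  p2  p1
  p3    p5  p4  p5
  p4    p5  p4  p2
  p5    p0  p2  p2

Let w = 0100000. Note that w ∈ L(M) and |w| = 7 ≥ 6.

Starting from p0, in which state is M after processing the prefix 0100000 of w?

State sequence: p0 -0-> p1 -1-> p2 -0-> p1 -0-> p1 -0-> p1 -0-> p1 -0-> p1

After reading 7 characters, M is in state p1.

p1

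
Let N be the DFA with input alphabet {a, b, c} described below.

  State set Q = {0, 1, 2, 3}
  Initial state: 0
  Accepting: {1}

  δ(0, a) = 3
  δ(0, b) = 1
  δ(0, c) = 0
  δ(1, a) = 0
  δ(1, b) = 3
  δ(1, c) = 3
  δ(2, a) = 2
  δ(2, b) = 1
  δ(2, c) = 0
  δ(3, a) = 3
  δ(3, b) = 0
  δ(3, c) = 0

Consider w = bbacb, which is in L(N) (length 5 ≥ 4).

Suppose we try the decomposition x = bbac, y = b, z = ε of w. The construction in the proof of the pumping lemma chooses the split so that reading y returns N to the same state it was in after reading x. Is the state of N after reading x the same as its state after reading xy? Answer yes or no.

Run of N on the first 5 characters of w = b b a c b:
  step 0: 0  (start)
  step 1: 1  (read b: 0→1)
  step 2: 3  (read b: 1→3)
  step 3: 3  (read a: 3→3)
  step 4: 0  (read c: 3→0)
  step 5: 1  (read b: 0→1)

After x (step 4): 0. After xy (step 5): 1.
They differ (0 ≠ 1), so y is not a cycle from the state after x; this split is not the one the pumping-lemma construction produces, and pumping y need not keep the string in L(N).

no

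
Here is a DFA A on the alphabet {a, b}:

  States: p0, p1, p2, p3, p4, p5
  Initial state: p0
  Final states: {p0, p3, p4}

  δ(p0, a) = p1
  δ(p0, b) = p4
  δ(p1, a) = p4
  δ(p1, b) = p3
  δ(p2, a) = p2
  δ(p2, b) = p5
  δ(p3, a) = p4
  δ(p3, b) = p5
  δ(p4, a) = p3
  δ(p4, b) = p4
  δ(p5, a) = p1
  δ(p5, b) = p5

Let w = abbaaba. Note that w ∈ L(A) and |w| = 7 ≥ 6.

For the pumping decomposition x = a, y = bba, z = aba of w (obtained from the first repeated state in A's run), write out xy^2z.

xy^2z = a·bba·bba·aba = abbabbaaba.
Reading y = bba takes A from p1 back to p1, so after x·y·y the machine is still in p1, and z then leads to the accepting state p3. Hence abbabbaaba ∈ L(A).

abbabbaaba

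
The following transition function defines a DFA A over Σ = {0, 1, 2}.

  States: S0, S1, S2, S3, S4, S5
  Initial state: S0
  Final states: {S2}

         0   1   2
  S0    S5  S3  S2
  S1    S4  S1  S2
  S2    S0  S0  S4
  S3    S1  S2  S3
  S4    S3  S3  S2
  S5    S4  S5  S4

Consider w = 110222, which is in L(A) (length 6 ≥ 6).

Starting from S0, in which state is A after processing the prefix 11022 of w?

S4

State sequence: S0 -1-> S3 -1-> S2 -0-> S0 -2-> S2 -2-> S4

After reading 5 characters, A is in state S4.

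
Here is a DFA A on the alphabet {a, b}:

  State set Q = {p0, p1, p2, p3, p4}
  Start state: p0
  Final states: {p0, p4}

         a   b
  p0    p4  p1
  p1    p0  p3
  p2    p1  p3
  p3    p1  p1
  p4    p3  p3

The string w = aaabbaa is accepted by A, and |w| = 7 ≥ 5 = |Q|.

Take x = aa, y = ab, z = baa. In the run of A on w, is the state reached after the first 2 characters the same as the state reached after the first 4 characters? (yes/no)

State sequence: p0 -a-> p4 -a-> p3 -a-> p1 -b-> p3

After x (step 2): p3. After xy (step 4): p3.
They match, so y = ab drives A around a cycle from p3 back to itself; pumping y any number of times keeps A in p3 before reading z, and xyⁱz ∈ L(A) for every i ≥ 0.

yes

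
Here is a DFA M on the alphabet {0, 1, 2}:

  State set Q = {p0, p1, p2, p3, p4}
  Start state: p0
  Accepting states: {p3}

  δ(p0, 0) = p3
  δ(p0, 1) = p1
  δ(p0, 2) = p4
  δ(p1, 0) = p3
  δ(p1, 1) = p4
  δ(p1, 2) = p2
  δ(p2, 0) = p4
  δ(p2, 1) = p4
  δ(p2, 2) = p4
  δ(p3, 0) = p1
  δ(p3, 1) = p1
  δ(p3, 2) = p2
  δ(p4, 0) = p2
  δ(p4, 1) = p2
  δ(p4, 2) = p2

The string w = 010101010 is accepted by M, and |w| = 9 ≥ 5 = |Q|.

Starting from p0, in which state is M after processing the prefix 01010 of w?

Run of M on the first 5 characters of w = 0 1 0 1 0:
  step 0: p0  (start)
  step 1: p3  (read 0: p0→p3)
  step 2: p1  (read 1: p3→p1)
  step 3: p3  (read 0: p1→p3)
  step 4: p1  (read 1: p3→p1)
  step 5: p3  (read 0: p1→p3)

After reading 5 characters, M is in state p3.
(This kind of state-tracing is the core of the pumping-lemma construction: with 5 states, pigeonhole forces a repeat within the first 5 steps.)

p3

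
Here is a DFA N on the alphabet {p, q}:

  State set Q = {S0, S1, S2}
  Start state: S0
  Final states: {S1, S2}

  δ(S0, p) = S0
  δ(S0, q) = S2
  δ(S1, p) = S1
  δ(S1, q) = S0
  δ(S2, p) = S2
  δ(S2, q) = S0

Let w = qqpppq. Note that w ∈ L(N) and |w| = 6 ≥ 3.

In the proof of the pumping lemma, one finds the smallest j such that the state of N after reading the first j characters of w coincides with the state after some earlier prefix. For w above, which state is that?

S0

State sequence: S0 -q-> S2 -q-> S0 -p-> S0 -p-> S0 -p-> S0 -q-> S2
First repeat at step 2: S0 was already visited.

The earliest repeat is at step j = 2: N is in S0, which it already visited at step i = 0.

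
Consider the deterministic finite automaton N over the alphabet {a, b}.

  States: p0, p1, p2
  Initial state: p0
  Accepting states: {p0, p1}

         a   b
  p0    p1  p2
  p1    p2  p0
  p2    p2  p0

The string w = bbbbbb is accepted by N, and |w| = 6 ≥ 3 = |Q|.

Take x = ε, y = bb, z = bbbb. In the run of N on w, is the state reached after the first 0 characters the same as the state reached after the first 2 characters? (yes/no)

yes

State sequence: p0 -b-> p2 -b-> p0

After x (step 0): p0. After xy (step 2): p0.
They match, so y = bb drives N around a cycle from p0 back to itself; pumping y any number of times keeps N in p0 before reading z, and xyⁱz ∈ L(N) for every i ≥ 0.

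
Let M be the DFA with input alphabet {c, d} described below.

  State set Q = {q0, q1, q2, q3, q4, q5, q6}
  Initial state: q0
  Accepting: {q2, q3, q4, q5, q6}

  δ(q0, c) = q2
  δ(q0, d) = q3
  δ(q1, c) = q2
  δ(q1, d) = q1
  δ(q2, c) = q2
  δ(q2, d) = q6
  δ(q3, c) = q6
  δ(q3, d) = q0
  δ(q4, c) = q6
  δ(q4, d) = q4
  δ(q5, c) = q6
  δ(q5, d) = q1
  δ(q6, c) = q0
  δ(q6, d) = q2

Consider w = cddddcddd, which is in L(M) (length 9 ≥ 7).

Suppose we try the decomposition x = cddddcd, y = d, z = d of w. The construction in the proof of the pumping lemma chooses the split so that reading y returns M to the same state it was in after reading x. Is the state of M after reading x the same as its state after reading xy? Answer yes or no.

no

State sequence: q0 -c-> q2 -d-> q6 -d-> q2 -d-> q6 -d-> q2 -c-> q2 -d-> q6 -d-> q2

After x (step 7): q6. After xy (step 8): q2.
They differ (q6 ≠ q2), so y is not a cycle from the state after x; this split is not the one the pumping-lemma construction produces, and pumping y need not keep the string in L(M).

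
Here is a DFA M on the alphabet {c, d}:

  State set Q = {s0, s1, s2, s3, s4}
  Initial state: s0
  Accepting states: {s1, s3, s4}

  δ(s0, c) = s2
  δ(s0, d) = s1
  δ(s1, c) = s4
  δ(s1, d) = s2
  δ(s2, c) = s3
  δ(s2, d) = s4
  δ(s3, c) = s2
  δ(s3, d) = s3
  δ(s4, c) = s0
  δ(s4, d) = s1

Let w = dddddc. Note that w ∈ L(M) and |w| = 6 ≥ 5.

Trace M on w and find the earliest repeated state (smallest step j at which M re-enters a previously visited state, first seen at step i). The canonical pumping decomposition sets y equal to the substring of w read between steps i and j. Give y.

Run of M on w = d d d d d c:
  step 0: s0  (start)
  step 1: s1  (read d: s0→s1)
  step 2: s2  (read d: s1→s2)
  step 3: s4  (read d: s2→s4)
  step 4: s1  (read d: s4→s1)   ← first repeat (s1 seen earlier)
  step 5: s2  (read d: s1→s2)
  step 6: s3  (read c: s2→s3)

So i = 1, j = 4, giving x = w[0:1] = d, y = w[1:4] = ddd, z = w[4:6] = dc.
Check: |xy| = 4 ≤ 5 and |y| = 3 ≥ 1. Reading y takes M from s1 back to s1, so every xyⁱz is accepted.
Pumping length from the standard proof: p = 5 (the number of states). The repeated state found above gives |xy| = j ≤ 5 and |y| = j − i ≥ 1.

ddd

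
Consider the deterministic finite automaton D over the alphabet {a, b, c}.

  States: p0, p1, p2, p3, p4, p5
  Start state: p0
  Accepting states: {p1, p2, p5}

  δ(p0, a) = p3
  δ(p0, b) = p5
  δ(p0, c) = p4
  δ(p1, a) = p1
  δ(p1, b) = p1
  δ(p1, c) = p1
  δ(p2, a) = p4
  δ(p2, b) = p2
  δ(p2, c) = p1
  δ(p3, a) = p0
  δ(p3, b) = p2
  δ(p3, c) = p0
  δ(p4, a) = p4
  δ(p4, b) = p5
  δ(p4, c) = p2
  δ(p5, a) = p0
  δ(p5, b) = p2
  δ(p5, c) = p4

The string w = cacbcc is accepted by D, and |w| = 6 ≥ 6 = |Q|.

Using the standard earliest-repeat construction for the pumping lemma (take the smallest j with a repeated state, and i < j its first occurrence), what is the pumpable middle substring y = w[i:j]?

a

State sequence: p0 -c-> p4 -a-> p4 -c-> p2 -b-> p2 -c-> p1 -c-> p1
First repeat at step 2: p4 was already visited.

So i = 1, j = 2, giving x = w[0:1] = c, y = w[1:2] = a, z = w[2:6] = cbcc.
Check: |xy| = 2 ≤ 6 and |y| = 1 ≥ 1. Reading y takes D from p4 back to p4, so every xyⁱz is accepted.
Since D has 6 states, any run of length ≥ 6 visits 6+1 states, so by pigeonhole some state repeats within the first 6 steps — that repeat gives the pumpable loop.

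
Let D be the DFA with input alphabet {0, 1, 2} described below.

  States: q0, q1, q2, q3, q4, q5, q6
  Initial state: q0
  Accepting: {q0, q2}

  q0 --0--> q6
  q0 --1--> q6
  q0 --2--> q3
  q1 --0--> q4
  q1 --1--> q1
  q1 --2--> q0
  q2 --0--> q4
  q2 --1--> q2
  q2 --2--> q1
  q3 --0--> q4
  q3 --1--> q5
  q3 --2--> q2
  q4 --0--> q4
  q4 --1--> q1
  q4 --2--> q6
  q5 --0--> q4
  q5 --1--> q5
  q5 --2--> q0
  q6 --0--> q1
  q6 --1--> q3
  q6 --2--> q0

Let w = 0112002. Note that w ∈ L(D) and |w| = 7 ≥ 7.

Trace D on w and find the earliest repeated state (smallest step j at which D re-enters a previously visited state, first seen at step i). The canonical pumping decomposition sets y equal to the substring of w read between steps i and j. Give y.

0112

State sequence: q0 -0-> q6 -1-> q3 -1-> q5 -2-> q0 -0-> q6 -0-> q1 -2-> q0
First repeat at step 4: q0 was already visited.

So i = 0, j = 4, giving x = w[0:0] = ε, y = w[0:4] = 0112, z = w[4:7] = 002.
Check: |xy| = 4 ≤ 7 and |y| = 4 ≥ 1. Reading y takes D from q0 back to q0, so every xyⁱz is accepted.
Pumping length from the standard proof: p = 7 (the number of states). The repeated state found above gives |xy| = j ≤ 7 and |y| = j − i ≥ 1.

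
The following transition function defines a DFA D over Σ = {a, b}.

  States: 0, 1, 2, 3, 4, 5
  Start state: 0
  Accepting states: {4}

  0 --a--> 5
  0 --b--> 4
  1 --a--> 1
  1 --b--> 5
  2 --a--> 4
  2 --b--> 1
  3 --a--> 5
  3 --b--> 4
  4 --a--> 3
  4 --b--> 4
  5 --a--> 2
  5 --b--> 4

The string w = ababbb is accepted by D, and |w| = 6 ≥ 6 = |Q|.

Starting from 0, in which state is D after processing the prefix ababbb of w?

4

Run of D on the first 6 characters of w = a b a b b b:
  step 0: 0  (start)
  step 1: 5  (read a: 0→5)
  step 2: 4  (read b: 5→4)
  step 3: 3  (read a: 4→3)
  step 4: 4  (read b: 3→4)
  step 5: 4  (read b: 4→4)
  step 6: 4  (read b: 4→4)

After reading 6 characters, D is in state 4.
(This kind of state-tracing is the core of the pumping-lemma construction: with 6 states, pigeonhole forces a repeat within the first 6 steps.)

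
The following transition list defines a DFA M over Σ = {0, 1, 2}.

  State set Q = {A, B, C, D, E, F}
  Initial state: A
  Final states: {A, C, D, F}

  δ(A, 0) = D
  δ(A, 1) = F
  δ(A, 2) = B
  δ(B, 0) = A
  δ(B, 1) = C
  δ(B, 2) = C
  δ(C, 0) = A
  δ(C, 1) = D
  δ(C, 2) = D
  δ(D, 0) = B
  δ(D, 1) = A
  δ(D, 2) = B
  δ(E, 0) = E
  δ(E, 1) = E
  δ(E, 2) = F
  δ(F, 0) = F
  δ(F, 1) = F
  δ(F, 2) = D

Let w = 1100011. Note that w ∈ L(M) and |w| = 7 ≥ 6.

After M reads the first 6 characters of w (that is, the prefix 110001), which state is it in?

F

State sequence: A -1-> F -1-> F -0-> F -0-> F -0-> F -1-> F

After reading 6 characters, M is in state F.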